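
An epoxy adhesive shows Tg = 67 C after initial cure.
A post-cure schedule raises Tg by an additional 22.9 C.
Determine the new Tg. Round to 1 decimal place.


New Tg = 67 + 22.9
= 89.9 C

89.9


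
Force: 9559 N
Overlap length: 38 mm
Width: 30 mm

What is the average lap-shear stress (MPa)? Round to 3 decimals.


Average shear stress = F / (overlap * width)
= 9559 / (38 * 30)
= 8.385 MPa

8.385


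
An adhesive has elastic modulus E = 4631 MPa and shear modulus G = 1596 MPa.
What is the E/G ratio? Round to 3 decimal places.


E/G = 4631 / 1596 = 2.902

2.902


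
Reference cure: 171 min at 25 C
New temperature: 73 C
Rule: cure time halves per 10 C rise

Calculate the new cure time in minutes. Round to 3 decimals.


factor = 2^((73-25)/10) = 27.8576
t_new = 171 / 27.8576 = 6.138 min

6.138


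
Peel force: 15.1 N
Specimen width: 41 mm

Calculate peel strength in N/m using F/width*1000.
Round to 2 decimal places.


Peel strength = 15.1 / 41 * 1000 = 368.29 N/m

368.29


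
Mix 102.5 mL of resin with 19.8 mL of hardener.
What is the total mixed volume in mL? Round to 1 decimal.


Total = 102.5 + 19.8 = 122.3 mL

122.3


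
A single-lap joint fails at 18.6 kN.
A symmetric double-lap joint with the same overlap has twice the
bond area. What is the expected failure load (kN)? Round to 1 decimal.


Double-lap load = 2 * 18.6 = 37.2 kN

37.2


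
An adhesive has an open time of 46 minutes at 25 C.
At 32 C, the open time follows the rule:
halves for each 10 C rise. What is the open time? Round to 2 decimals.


Factor = 2^((32-25)/10) = 1.6245
Open time = 46 / 1.6245 = 28.32 min

28.32


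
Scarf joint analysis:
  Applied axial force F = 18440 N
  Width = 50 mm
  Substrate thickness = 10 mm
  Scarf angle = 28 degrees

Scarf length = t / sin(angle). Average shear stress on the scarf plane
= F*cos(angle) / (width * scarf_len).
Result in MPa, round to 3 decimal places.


Scarf length = 10 / sin(28 deg) = 21.3005 mm
cos(28 deg) = 0.882948
Shear = 18440 * 0.882948 / (50 * 21.3005)
= 15.287 MPa

15.287


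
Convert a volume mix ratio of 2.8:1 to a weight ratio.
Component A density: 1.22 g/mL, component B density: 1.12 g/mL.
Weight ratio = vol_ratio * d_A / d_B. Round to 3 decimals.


= 2.8 * 1.22 / 1.12 = 3.050

3.050


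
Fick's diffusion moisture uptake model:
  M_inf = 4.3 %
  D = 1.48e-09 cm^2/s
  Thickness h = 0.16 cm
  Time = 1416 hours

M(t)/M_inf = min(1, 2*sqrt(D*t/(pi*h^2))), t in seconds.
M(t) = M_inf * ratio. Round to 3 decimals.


t_sec = 1416 * 3600 = 5097600
ratio = 2*sqrt(1.48e-09*5097600/(pi*0.16^2))
= min(1, 0.612560)
= 0.612560
M(t) = 4.3 * 0.612560 = 2.634 %

2.634


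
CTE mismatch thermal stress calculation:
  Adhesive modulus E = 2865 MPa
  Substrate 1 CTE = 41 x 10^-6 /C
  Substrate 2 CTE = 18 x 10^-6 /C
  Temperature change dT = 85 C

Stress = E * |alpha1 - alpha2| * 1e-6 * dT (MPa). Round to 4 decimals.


delta_alpha = |41 - 18| = 23 x 10^-6/C
Stress = 2865 * 23e-6 * 85
= 5.6011 MPa

5.6011


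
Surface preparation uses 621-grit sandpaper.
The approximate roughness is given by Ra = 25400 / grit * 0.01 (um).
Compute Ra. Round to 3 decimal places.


Ra = 25400 / 621 * 0.01
= 254 / 621
= 0.409 um

0.409


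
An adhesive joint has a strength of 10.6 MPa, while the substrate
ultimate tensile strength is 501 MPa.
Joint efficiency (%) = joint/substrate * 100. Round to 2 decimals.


Efficiency = 10.6 / 501 * 100
= 2.12%

2.12


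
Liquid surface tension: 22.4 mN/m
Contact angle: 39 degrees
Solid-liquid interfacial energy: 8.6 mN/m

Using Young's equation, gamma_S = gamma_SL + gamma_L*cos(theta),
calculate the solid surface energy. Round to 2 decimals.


gamma_S = 8.6 + 22.4 * cos(39)
= 26.01 mN/m

26.01


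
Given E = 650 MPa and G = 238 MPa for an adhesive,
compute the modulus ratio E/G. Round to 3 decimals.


E/G ratio = 650 / 238 = 2.731

2.731


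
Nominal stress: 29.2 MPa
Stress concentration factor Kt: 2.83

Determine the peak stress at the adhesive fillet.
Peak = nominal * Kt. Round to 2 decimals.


Peak stress = 29.2 * 2.83
= 82.64 MPa

82.64


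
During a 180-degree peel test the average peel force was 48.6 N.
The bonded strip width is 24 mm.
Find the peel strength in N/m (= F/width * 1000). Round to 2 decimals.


Peel strength = F/width * 1000
= 48.6 / 24 * 1000
= 2025.00 N/m

2025.00


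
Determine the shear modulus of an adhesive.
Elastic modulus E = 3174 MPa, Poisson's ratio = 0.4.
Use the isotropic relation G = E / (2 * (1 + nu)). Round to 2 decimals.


G = 3174 / (2*(1+0.4)) = 3174 / 2.80
= 1133.57 MPa

1133.57


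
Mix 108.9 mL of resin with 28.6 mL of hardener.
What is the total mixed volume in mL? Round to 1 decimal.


Total = 108.9 + 28.6 = 137.5 mL

137.5


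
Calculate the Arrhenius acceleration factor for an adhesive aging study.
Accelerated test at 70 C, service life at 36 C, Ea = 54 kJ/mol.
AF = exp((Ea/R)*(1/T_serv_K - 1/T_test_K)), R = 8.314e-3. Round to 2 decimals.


T_test = 343.15 K, T_serv = 309.15 K
Ea/R = 54 / 0.008314 = 6495.07
AF = exp(6495.07 * (1/309.15 - 1/343.15))
= 8.02

8.02


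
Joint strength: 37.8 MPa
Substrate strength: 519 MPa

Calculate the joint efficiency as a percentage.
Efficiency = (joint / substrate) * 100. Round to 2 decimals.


Efficiency = (37.8 / 519) * 100 = 7.28%

7.28


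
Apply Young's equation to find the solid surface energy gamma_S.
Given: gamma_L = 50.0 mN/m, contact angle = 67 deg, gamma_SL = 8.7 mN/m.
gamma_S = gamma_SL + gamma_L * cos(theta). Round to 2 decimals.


theta_rad = 67 * pi/180 = 1.169371
gamma_S = 8.7 + 50.0 * cos(1.169371)
= 28.24 mN/m

28.24


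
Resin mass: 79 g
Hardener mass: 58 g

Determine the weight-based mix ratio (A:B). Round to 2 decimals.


Ratio = 79 / 58 = 1.36

1.36


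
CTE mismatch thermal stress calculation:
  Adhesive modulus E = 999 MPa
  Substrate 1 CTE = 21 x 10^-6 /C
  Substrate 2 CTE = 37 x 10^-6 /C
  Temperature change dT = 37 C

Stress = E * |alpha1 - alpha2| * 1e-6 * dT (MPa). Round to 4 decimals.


delta_alpha = |21 - 37| = 16 x 10^-6/C
Stress = 999 * 16e-6 * 37
= 0.5914 MPa

0.5914


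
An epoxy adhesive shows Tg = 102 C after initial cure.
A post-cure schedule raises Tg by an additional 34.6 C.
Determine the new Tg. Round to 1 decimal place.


New Tg = 102 + 34.6
= 136.6 C

136.6


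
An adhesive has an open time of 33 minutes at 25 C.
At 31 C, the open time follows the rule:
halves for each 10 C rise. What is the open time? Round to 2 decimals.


Factor = 2^((31-25)/10) = 1.5157
Open time = 33 / 1.5157 = 21.77 min

21.77


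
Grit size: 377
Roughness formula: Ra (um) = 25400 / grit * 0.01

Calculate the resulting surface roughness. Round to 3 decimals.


Ra = 25400 / 377 * 0.01
= 0.674 um

0.674


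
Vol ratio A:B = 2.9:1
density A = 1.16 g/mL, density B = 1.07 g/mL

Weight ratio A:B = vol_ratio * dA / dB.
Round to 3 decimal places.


Weight ratio = 2.9 * 1.16 / 1.07
= 3.144

3.144


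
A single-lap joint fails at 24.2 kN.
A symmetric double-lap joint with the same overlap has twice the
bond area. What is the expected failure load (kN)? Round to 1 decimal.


Double-lap load = 2 * 24.2 = 48.4 kN

48.4


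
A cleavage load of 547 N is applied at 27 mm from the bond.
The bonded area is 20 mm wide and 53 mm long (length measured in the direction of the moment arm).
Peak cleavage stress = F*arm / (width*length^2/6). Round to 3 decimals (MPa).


Moment = 547 * 27 = 14769 N*mm
Section modulus = 20 * 2809 / 6 = 56180 / 6 mm^3
Stress = 14769 / (56180 / 6) = 88614 / 56180
= 1.577 MPa

1.577


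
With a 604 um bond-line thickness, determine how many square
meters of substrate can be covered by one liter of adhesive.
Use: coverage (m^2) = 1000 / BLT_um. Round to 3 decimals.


Coverage = 1000 / 604 = 1.656 m^2

1.656


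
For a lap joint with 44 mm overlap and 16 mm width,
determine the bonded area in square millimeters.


Area = 44 * 16 = 704 mm^2

704


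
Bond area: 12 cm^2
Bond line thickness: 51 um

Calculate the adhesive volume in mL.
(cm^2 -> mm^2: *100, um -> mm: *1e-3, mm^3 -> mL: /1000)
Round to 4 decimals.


V = 12*100 * 51*1e-3 / 1000
= 0.0612 mL

0.0612


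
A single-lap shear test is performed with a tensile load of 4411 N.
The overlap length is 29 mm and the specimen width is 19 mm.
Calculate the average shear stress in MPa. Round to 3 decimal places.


Shear stress = F / (overlap * width)
= 4411 / (29 * 19)
= 4411 / 551
= 8.005 MPa

8.005


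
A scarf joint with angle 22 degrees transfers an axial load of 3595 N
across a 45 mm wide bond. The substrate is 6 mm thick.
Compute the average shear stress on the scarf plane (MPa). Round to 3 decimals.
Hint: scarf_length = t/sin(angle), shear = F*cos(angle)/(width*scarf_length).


scarf_length = 6 / sin(22 deg) = 16.0168 mm
cos(22 deg) = 0.927184
shear stress = 3595 * 0.927184 / (45 * 16.0168)
= 4.625 MPa

4.625


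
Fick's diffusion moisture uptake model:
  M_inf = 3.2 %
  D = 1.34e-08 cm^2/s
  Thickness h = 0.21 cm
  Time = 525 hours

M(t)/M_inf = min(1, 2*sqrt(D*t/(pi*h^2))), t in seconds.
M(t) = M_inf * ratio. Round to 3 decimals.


t_sec = 525 * 3600 = 1890000
ratio = 2*sqrt(1.34e-08*1890000/(pi*0.21^2))
= min(1, 0.855104)
= 0.855104
M(t) = 3.2 * 0.855104 = 2.736 %

2.736


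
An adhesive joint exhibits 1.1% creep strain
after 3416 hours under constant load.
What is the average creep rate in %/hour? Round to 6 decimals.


Creep rate = strain / time
= 1.1 / 3416
= 0.000322 %/h

0.000322


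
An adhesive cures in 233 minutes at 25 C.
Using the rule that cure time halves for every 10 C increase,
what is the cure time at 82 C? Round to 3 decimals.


Factor = 2^((82 - 25) / 10) = 51.9842
Cure time = 233 / 51.9842
= 4.482 minutes

4.482


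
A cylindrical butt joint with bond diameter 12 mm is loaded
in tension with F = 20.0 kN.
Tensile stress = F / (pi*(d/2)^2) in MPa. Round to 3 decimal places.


Area = pi * (12/2)^2 = 113.0973 mm^2
Stress = 20.0*1000 / 113.0973
= 176.839 MPa

176.839


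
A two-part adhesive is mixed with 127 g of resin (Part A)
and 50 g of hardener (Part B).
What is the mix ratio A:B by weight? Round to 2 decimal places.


Mix ratio = mass_A / mass_B
= 127 / 50
= 2.54

2.54


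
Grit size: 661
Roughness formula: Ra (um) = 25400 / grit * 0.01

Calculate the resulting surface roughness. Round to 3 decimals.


Ra = 25400 / 661 * 0.01
= 0.384 um

0.384


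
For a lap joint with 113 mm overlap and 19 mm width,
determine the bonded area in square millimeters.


Area = 113 * 19 = 2147 mm^2

2147


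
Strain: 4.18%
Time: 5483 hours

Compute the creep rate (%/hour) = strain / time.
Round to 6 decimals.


Creep rate = 4.18 / 5483
= 0.000762 %/h

0.000762


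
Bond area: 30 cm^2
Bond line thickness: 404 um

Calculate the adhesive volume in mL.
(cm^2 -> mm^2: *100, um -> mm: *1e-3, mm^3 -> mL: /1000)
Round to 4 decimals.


V = 30*100 * 404*1e-3 / 1000
= 1.2120 mL

1.2120


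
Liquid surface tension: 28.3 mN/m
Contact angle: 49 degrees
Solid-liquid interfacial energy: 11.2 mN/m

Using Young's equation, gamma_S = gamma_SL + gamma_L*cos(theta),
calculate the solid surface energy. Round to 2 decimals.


gamma_S = 11.2 + 28.3 * cos(49)
= 29.77 mN/m

29.77


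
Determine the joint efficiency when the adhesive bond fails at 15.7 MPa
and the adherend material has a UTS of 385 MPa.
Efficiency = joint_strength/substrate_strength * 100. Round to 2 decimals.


Joint efficiency = 15.7 / 385 * 100
= 4.08%

4.08


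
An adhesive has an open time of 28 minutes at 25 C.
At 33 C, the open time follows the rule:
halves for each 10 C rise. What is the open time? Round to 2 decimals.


Factor = 2^((33-25)/10) = 1.7411
Open time = 28 / 1.7411 = 16.08 min

16.08


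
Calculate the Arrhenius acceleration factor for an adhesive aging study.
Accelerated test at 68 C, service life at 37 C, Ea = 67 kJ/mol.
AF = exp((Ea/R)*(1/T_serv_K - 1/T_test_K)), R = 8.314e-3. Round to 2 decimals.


T_test = 341.15 K, T_serv = 310.15 K
Ea/R = 67 / 0.008314 = 8058.70
AF = exp(8058.70 * (1/310.15 - 1/341.15))
= 10.60

10.60


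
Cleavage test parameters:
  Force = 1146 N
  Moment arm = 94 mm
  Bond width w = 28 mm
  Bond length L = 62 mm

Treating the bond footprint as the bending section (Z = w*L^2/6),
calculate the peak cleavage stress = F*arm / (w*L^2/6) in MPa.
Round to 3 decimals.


M = 1146 * 94 = 107724 N*mm
Z = 28 * 62^2 / 6 = 107632 / 6 mm^3
sigma = M / Z = 6 * 107724 / 107632 = 646344 / 107632
= 6.005 MPa

6.005


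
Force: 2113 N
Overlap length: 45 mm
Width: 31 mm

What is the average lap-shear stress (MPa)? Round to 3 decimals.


Average shear stress = F / (overlap * width)
= 2113 / (45 * 31)
= 1.515 MPa

1.515


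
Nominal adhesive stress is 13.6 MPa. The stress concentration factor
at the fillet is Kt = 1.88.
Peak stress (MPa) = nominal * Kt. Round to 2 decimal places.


Peak = 13.6 * 1.88 = 25.57 MPa

25.57


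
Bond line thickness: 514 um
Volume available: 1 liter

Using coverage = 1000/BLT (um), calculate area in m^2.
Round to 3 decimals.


1 L = 1e6 mm^3, thickness = 514 um = 0.514 mm
Area = 1e6 / 0.514 mm^2 = (1e6 / 0.514) / 1e6 m^2 = 1000 / 514 m^2
= 1.946 m^2

1.946


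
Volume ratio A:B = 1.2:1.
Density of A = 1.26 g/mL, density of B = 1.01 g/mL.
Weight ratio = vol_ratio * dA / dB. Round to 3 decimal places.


Wt ratio = 1.2 * 1.26 / 1.01
= 1.497

1.497


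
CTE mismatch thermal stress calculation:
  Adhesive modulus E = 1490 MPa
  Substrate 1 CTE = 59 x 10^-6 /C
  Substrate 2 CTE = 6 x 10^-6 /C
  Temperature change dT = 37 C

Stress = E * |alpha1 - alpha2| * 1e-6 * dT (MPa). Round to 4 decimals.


delta_alpha = |59 - 6| = 53 x 10^-6/C
Stress = 1490 * 53e-6 * 37
= 2.9219 MPa

2.9219


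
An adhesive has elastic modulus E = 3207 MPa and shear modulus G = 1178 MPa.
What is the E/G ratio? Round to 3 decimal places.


E/G = 3207 / 1178 = 2.722

2.722


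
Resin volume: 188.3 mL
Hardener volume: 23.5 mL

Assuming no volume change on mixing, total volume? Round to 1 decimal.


V_total = 188.3 + 23.5 = 211.8 mL

211.8


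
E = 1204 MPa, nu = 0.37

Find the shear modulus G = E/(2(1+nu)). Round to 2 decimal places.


G = 1204 / (2 * 1.37)
= 439.42 MPa

439.42


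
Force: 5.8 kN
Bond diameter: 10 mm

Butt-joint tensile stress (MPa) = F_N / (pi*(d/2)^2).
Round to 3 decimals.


F_N = 5.8 * 1000 = 5800.0 N
A = pi*(5.0)^2 = 78.5398 mm^2
stress = 5800.0 / 78.5398 = 73.848 MPa

73.848


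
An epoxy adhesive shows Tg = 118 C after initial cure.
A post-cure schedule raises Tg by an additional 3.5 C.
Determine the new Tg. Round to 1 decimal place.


New Tg = 118 + 3.5
= 121.5 C

121.5


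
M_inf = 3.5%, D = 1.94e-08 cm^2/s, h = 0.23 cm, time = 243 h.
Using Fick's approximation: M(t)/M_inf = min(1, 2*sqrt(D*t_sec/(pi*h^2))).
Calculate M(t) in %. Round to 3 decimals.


t = 874800 s
ratio = min(1, 2*sqrt(1.94e-08*874800/(pi*0.0529)))
= 0.639120
M(t) = 3.5 * 0.639120 = 2.237%

2.237


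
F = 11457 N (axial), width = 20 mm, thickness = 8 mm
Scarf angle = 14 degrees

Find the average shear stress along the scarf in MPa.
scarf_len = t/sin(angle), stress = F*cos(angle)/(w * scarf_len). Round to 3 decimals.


scarf_len = 8/sin(14 deg) = 33.0685
cos(14 deg) = 0.970296
stress = 11457*0.970296/(20*33.0685) = 16.809 MPa

16.809


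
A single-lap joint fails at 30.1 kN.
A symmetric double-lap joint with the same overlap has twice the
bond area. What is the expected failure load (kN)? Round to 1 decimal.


Double-lap load = 2 * 30.1 = 60.2 kN

60.2


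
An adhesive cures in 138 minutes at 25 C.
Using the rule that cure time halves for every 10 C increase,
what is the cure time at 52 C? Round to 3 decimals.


Factor = 2^((52 - 25) / 10) = 6.4980
Cure time = 138 / 6.4980
= 21.237 minutes

21.237


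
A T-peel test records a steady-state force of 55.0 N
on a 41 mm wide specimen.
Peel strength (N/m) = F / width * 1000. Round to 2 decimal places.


Peel strength = 55.0 / 41 * 1000
= 1341.46 N/m

1341.46


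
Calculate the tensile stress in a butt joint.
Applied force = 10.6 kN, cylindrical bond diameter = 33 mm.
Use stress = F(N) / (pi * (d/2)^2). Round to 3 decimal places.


A = pi * 16.5^2 = 855.2986 mm^2
sigma = 10600.0 / 855.2986 = 12.393 MPa

12.393


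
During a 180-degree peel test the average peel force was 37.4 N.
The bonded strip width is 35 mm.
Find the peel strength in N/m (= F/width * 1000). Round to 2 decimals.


Peel strength = F/width * 1000
= 37.4 / 35 * 1000
= 1068.57 N/m

1068.57


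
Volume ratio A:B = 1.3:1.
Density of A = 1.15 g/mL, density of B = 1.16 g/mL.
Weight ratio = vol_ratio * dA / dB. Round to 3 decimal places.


Wt ratio = 1.3 * 1.15 / 1.16
= 1.289

1.289


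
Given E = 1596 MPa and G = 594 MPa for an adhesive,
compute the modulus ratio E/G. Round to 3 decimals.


E/G ratio = 1596 / 594 = 2.687

2.687


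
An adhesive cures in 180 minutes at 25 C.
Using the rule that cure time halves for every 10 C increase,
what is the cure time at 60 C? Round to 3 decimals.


Factor = 2^((60 - 25) / 10) = 11.3137
Cure time = 180 / 11.3137
= 15.910 minutes

15.910


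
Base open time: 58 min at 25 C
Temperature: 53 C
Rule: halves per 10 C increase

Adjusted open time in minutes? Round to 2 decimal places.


Acceleration = 2^((53-25)/10) = 6.9644
Open time = 58 / 6.9644 = 8.33 min

8.33


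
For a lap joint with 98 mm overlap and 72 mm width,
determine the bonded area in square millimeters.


Area = 98 * 72 = 7056 mm^2

7056


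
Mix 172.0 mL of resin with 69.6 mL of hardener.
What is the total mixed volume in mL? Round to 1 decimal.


Total = 172.0 + 69.6 = 241.6 mL

241.6


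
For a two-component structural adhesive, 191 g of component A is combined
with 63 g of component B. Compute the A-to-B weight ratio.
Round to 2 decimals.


Weight ratio A:B = 191 / 63
= 3.03

3.03


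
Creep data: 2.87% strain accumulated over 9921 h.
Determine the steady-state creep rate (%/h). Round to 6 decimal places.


Rate = 2.87 / 9921 = 0.000289 %/h

0.000289


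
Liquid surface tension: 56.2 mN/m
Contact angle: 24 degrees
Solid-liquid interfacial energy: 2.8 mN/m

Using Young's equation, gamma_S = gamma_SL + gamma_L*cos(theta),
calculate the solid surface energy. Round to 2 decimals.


gamma_S = 2.8 + 56.2 * cos(24)
= 54.14 mN/m

54.14


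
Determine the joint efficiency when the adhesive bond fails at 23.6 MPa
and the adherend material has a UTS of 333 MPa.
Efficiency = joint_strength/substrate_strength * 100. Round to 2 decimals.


Joint efficiency = 23.6 / 333 * 100
= 7.09%

7.09


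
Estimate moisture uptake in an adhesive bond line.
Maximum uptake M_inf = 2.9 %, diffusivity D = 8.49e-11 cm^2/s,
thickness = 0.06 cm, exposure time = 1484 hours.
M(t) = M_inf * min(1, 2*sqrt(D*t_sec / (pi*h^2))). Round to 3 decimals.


Convert time: 1484 h = 5342400 s
ratio = min(1, 2*sqrt(8.49e-11*5342400/(pi*0.06^2)))
= 0.400522
M(t) = 2.9 * 0.400522 = 1.162%

1.162


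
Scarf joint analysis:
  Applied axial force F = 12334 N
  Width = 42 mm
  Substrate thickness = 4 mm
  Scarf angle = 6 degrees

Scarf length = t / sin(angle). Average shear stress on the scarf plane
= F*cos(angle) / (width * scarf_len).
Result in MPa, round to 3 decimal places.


Scarf length = 4 / sin(6 deg) = 38.2671 mm
cos(6 deg) = 0.994522
Shear = 12334 * 0.994522 / (42 * 38.2671)
= 7.632 MPa

7.632


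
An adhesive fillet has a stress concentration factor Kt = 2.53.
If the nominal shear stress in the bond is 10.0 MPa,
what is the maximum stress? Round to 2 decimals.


Max stress = 10.0 * 2.53 = 25.30 MPa

25.30


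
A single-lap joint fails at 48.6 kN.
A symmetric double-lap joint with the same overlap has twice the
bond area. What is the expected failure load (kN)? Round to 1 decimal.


Double-lap load = 2 * 48.6 = 97.2 kN

97.2


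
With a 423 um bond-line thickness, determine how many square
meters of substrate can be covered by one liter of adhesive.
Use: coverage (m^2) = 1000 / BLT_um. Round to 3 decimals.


Coverage = 1000 / 423 = 2.364 m^2

2.364


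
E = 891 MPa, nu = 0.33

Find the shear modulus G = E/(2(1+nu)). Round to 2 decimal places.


G = 891 / (2 * 1.33)
= 334.96 MPa

334.96


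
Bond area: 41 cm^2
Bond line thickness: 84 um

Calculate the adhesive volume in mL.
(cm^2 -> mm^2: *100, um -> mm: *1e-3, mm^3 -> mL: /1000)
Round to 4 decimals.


V = 41*100 * 84*1e-3 / 1000
= 0.3444 mL

0.3444


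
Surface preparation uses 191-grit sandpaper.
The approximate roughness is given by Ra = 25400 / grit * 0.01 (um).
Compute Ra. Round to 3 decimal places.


Ra = 25400 / 191 * 0.01
= 254 / 191
= 1.330 um

1.330


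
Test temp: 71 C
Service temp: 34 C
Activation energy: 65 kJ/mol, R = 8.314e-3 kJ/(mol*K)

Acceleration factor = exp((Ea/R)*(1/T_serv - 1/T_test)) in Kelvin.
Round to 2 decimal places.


AF = exp((65/0.008314)*(1/307.15 - 1/344.15))
= 15.43

15.43


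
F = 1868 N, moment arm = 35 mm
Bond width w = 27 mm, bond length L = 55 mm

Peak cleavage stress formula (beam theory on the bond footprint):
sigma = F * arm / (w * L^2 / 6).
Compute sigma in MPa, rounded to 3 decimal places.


sigma = (1868 * 35) / (27 * 3025 / 6)
= 65380 * 6 / 81675
= 392280 / 81675
= 4.803 MPa

4.803


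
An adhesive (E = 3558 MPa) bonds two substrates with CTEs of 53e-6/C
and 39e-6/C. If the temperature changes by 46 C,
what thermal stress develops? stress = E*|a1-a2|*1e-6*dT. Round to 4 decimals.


Stress = 3558 * |53 - 39| * 1e-6 * 46
= 2.2914 MPa

2.2914


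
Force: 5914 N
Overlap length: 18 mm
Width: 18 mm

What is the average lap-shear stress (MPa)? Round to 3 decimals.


Average shear stress = F / (overlap * width)
= 5914 / (18 * 18)
= 18.253 MPa

18.253


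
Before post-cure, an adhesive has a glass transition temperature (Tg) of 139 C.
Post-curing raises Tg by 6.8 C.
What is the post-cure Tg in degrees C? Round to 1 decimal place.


Tg_post = Tg_base + delta_Tg
= 139 + 6.8
= 145.8 C

145.8


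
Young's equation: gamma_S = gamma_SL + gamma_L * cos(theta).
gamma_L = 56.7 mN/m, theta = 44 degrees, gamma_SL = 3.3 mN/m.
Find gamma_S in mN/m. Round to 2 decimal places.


cos(44 deg) = 0.719340
gamma_S = 3.3 + 56.7 * 0.719340
= 44.09 mN/m

44.09


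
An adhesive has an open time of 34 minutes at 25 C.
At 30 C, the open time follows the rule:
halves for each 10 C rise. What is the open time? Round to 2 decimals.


Factor = 2^((30-25)/10) = 1.4142
Open time = 34 / 1.4142 = 24.04 min

24.04


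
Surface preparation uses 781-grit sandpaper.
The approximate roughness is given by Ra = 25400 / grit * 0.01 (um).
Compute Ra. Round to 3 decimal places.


Ra = 25400 / 781 * 0.01
= 254 / 781
= 0.325 um

0.325


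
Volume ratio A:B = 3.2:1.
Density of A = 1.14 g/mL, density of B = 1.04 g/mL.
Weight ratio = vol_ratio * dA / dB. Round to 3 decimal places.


Wt ratio = 3.2 * 1.14 / 1.04
= 3.508

3.508


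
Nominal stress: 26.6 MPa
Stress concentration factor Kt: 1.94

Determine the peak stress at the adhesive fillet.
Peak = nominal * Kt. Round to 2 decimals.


Peak stress = 26.6 * 1.94
= 51.60 MPa

51.60


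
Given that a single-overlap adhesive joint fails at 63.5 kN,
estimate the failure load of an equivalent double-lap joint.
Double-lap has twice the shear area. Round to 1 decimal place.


Double-lap factor = 2
Expected load = 63.5 * 2 = 127.0 kN

127.0


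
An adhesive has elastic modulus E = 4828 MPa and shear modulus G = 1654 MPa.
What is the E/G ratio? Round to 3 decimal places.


E/G = 4828 / 1654 = 2.919

2.919


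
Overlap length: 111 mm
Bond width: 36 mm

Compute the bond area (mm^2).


Bond area = 111 * 36 = 3996 mm^2

3996


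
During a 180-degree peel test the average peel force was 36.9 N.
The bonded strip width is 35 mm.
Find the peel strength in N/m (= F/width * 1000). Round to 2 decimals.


Peel strength = F/width * 1000
= 36.9 / 35 * 1000
= 1054.29 N/m

1054.29


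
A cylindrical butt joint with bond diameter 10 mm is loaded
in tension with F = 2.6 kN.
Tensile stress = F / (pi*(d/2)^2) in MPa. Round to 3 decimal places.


Area = pi * (10/2)^2 = 78.5398 mm^2
Stress = 2.6*1000 / 78.5398
= 33.104 MPa

33.104


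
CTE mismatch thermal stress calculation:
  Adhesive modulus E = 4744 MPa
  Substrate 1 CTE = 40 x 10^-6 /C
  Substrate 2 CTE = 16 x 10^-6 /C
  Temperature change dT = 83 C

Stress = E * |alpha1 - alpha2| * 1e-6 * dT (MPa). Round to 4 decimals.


delta_alpha = |40 - 16| = 24 x 10^-6/C
Stress = 4744 * 24e-6 * 83
= 9.4500 MPa

9.4500


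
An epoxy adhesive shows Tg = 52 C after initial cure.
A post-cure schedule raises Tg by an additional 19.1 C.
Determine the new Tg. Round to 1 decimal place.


New Tg = 52 + 19.1
= 71.1 C

71.1


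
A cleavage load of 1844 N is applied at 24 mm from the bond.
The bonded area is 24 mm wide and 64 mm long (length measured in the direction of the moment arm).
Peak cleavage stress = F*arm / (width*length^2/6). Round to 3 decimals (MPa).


Moment = 1844 * 24 = 44256 N*mm
Section modulus = 24 * 4096 / 6 = 98304 / 6 mm^3
Stress = 44256 / (98304 / 6) = 265536 / 98304
= 2.701 MPa

2.701


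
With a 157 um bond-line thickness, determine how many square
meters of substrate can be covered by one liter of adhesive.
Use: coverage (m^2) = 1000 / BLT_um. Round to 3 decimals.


Coverage = 1000 / 157 = 6.369 m^2

6.369


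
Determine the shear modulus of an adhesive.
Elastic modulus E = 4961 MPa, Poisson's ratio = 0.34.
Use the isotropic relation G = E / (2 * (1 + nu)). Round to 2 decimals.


G = 4961 / (2*(1+0.34)) = 4961 / 2.68
= 1851.12 MPa

1851.12


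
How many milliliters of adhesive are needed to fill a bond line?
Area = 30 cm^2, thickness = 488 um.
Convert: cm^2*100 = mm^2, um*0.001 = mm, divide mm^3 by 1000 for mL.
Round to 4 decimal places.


= (30 * 100) * (488 * 0.001) / 1000
= 1.4640 mL

1.4640


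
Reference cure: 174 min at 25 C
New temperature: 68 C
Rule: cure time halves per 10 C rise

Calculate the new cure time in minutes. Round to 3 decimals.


factor = 2^((68-25)/10) = 19.6983
t_new = 174 / 19.6983 = 8.833 min

8.833


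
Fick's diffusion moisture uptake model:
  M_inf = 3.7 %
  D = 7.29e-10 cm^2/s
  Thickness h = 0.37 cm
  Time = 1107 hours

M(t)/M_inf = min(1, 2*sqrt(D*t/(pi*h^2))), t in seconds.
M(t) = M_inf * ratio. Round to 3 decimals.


t_sec = 1107 * 3600 = 3985200
ratio = 2*sqrt(7.29e-10*3985200/(pi*0.37^2))
= min(1, 0.164377)
= 0.164377
M(t) = 3.7 * 0.164377 = 0.608 %

0.608


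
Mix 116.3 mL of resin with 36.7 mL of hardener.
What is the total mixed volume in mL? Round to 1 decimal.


Total = 116.3 + 36.7 = 153.0 mL

153.0


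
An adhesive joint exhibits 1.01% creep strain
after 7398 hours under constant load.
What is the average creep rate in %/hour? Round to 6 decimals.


Creep rate = strain / time
= 1.01 / 7398
= 0.000137 %/h

0.000137


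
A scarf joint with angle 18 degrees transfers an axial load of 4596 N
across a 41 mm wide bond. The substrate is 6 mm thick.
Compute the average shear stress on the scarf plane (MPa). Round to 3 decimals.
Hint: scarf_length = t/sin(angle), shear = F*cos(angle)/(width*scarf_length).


scarf_length = 6 / sin(18 deg) = 19.4164 mm
cos(18 deg) = 0.951057
shear stress = 4596 * 0.951057 / (41 * 19.4164)
= 5.491 MPa

5.491


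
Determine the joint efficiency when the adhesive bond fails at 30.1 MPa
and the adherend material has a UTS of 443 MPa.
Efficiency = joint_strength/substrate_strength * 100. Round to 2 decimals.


Joint efficiency = 30.1 / 443 * 100
= 6.79%

6.79


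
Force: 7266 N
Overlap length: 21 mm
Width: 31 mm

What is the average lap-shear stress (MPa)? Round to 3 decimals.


Average shear stress = F / (overlap * width)
= 7266 / (21 * 31)
= 11.161 MPa

11.161


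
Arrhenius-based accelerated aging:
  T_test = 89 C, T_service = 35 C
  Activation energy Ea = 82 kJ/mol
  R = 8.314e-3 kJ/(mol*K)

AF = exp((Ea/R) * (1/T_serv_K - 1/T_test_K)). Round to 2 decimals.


T_test_K = 362.15, T_serv_K = 308.15
AF = exp((82/8.314e-3) * (1/308.15 - 1/362.15))
= 118.22

118.22


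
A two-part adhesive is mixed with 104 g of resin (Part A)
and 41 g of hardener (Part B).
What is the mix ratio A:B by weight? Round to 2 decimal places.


Mix ratio = mass_A / mass_B
= 104 / 41
= 2.54

2.54


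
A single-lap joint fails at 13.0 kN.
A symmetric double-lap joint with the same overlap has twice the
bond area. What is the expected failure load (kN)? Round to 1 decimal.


Double-lap load = 2 * 13.0 = 26.0 kN

26.0


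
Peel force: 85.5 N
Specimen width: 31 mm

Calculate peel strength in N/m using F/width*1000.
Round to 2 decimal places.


Peel strength = 85.5 / 31 * 1000 = 2758.06 N/m

2758.06


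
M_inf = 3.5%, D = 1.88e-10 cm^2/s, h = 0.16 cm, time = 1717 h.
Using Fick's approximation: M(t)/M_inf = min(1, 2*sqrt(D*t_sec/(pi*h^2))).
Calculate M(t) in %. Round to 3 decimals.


t = 6181200 s
ratio = min(1, 2*sqrt(1.88e-10*6181200/(pi*0.0256)))
= 0.240409
M(t) = 3.5 * 0.240409 = 0.841%

0.841


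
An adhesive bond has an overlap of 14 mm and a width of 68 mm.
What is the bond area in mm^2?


Bond area = overlap * width
= 14 * 68
= 952 mm^2

952


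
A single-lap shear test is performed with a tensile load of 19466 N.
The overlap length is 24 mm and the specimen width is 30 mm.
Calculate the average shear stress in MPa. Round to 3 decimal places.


Shear stress = F / (overlap * width)
= 19466 / (24 * 30)
= 19466 / 720
= 27.036 MPa

27.036


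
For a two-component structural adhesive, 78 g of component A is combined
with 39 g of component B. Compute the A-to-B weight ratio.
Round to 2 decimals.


Weight ratio A:B = 78 / 39
= 2.00

2.00


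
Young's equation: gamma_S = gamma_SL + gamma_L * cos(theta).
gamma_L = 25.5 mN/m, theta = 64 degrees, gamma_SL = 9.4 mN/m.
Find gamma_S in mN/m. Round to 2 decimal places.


cos(64 deg) = 0.438371
gamma_S = 9.4 + 25.5 * 0.438371
= 20.58 mN/m

20.58


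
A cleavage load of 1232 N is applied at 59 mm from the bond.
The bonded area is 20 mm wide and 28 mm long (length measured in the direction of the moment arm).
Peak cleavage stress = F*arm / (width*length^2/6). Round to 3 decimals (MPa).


Moment = 1232 * 59 = 72688 N*mm
Section modulus = 20 * 784 / 6 = 15680 / 6 mm^3
Stress = 72688 / (15680 / 6) = 436128 / 15680
= 27.814 MPa

27.814


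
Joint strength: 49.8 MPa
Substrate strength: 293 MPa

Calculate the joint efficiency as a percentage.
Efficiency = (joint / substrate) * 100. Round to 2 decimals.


Efficiency = (49.8 / 293) * 100 = 17.00%

17.00


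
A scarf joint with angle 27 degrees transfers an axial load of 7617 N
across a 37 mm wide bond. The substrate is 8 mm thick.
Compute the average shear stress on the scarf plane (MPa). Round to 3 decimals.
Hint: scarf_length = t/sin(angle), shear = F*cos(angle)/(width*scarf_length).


scarf_length = 8 / sin(27 deg) = 17.6215 mm
cos(27 deg) = 0.891007
shear stress = 7617 * 0.891007 / (37 * 17.6215)
= 10.409 MPa

10.409


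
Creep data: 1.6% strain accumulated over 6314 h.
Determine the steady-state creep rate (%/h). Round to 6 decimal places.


Rate = 1.6 / 6314 = 0.000253 %/h

0.000253


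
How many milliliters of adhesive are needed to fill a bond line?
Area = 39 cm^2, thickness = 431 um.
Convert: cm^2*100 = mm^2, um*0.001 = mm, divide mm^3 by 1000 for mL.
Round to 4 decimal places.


= (39 * 100) * (431 * 0.001) / 1000
= 1.6809 mL

1.6809


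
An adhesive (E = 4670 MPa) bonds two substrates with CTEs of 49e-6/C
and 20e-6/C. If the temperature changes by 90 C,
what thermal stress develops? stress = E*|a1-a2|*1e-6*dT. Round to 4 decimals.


Stress = 4670 * |49 - 20| * 1e-6 * 90
= 12.1887 MPa

12.1887


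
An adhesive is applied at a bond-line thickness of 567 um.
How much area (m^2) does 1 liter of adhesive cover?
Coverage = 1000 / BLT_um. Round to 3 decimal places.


Coverage = 1000 / 567 = 1.764 m^2

1.764


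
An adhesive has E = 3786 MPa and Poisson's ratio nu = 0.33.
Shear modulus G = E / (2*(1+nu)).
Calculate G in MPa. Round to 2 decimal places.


G = 3786 / (2*(1+0.33))
= 3786 / 2.66
= 1423.31 MPa

1423.31


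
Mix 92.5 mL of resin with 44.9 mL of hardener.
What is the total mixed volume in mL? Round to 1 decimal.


Total = 92.5 + 44.9 = 137.4 mL

137.4


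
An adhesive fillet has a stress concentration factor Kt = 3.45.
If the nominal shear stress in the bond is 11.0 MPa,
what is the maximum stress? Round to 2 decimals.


Max stress = 11.0 * 3.45 = 37.95 MPa

37.95


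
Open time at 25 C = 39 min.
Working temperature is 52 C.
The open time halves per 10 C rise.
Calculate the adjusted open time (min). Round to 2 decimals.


factor = 2^((52 - 25) / 10) = 6.4980
ot = 39 / 6.4980 = 6.00 min

6.00


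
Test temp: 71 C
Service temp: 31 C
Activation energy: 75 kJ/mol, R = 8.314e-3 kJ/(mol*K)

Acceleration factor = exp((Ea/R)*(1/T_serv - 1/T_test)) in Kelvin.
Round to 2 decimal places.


AF = exp((75/0.008314)*(1/304.15 - 1/344.15))
= 31.41

31.41


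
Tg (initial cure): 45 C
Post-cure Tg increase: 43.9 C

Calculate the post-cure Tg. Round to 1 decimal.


Post-cure Tg = 45 + 43.9 = 88.9 C

88.9


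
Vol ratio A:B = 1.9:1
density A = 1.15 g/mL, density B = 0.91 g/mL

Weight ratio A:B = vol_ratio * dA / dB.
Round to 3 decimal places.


Weight ratio = 1.9 * 1.15 / 0.91
= 2.401

2.401


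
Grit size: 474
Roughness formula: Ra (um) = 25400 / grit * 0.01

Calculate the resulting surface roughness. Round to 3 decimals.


Ra = 25400 / 474 * 0.01
= 0.536 um

0.536


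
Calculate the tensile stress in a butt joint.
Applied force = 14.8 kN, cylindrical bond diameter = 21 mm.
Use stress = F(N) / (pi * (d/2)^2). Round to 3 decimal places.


A = pi * 10.5^2 = 346.3606 mm^2
sigma = 14800.0 / 346.3606 = 42.730 MPa

42.730


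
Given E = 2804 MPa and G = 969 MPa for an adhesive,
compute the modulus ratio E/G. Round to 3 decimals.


E/G ratio = 2804 / 969 = 2.894

2.894


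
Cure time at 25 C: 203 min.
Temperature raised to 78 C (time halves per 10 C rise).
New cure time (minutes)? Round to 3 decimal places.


Acceleration factor = 2^(53/10) = 39.3966
New time = 203 / 39.3966 = 5.153 min

5.153


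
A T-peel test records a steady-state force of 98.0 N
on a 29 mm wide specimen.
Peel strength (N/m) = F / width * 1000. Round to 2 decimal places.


Peel strength = 98.0 / 29 * 1000
= 3379.31 N/m

3379.31


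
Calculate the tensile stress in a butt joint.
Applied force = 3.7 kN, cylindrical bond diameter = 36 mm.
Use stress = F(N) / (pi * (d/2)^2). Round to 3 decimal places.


A = pi * 18.0^2 = 1017.8760 mm^2
sigma = 3700.0 / 1017.8760 = 3.635 MPa

3.635


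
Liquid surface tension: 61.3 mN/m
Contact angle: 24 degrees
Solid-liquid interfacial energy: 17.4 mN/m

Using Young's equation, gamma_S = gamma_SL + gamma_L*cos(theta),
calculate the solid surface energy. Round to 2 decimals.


gamma_S = 17.4 + 61.3 * cos(24)
= 73.40 mN/m

73.40


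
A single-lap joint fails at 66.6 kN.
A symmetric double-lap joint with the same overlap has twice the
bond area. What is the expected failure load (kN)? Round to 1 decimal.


Double-lap load = 2 * 66.6 = 133.2 kN

133.2


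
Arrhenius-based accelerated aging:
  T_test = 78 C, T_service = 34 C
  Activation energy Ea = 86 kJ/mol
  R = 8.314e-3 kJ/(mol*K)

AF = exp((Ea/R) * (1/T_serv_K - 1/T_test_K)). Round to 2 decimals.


T_test_K = 351.15, T_serv_K = 307.15
AF = exp((86/8.314e-3) * (1/307.15 - 1/351.15))
= 68.02

68.02


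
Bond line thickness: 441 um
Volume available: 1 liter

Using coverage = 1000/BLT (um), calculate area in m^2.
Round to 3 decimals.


1 L = 1e6 mm^3, thickness = 441 um = 0.441 mm
Area = 1e6 / 0.441 mm^2 = (1e6 / 0.441) / 1e6 m^2 = 1000 / 441 m^2
= 2.268 m^2

2.268


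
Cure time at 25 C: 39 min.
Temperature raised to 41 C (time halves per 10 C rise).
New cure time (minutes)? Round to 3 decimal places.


Acceleration factor = 2^(16/10) = 3.0314
New time = 39 / 3.0314 = 12.865 min

12.865


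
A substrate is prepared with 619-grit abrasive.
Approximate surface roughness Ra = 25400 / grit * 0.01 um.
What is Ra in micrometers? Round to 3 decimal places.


Ra = 25400 / 619 * 0.01 = 0.410 um

0.410


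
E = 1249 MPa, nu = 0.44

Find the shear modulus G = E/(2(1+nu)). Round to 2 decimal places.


G = 1249 / (2 * 1.44)
= 433.68 MPa

433.68


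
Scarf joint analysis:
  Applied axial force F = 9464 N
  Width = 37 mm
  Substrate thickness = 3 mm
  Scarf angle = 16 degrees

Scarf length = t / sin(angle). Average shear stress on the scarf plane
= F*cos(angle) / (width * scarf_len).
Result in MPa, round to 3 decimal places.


Scarf length = 3 / sin(16 deg) = 10.8839 mm
cos(16 deg) = 0.961262
Shear = 9464 * 0.961262 / (37 * 10.8839)
= 22.591 MPa

22.591


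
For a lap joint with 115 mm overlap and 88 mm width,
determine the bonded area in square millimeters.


Area = 115 * 88 = 10120 mm^2

10120


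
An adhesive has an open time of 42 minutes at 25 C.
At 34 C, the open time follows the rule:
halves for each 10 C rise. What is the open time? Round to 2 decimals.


Factor = 2^((34-25)/10) = 1.8661
Open time = 42 / 1.8661 = 22.51 min

22.51


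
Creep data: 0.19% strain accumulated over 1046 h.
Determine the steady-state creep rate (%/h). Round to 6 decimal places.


Rate = 0.19 / 1046 = 0.000182 %/h

0.000182


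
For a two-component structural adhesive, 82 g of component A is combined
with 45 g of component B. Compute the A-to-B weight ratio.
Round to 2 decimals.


Weight ratio A:B = 82 / 45
= 1.82

1.82


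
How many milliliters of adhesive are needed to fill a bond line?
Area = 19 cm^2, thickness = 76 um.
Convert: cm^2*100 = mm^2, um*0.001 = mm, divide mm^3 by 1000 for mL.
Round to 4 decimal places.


= (19 * 100) * (76 * 0.001) / 1000
= 0.1444 mL

0.1444


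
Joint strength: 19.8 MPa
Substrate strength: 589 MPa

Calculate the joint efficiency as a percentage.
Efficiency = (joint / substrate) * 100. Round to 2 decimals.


Efficiency = (19.8 / 589) * 100 = 3.36%

3.36


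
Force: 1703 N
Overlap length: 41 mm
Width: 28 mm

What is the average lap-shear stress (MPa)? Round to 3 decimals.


Average shear stress = F / (overlap * width)
= 1703 / (41 * 28)
= 1.483 MPa

1.483


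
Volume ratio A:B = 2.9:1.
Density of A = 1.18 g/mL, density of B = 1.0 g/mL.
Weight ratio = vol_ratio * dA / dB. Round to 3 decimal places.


Wt ratio = 2.9 * 1.18 / 1.0
= 3.422

3.422


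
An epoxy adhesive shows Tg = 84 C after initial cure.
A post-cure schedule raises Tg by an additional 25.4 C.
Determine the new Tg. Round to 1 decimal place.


New Tg = 84 + 25.4
= 109.4 C

109.4


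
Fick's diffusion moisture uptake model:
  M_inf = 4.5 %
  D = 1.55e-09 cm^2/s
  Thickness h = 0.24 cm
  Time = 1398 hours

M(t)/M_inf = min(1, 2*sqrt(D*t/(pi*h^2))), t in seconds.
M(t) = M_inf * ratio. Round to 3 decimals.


t_sec = 1398 * 3600 = 5032800
ratio = 2*sqrt(1.55e-09*5032800/(pi*0.24^2))
= min(1, 0.415255)
= 0.415255
M(t) = 4.5 * 0.415255 = 1.869 %

1.869


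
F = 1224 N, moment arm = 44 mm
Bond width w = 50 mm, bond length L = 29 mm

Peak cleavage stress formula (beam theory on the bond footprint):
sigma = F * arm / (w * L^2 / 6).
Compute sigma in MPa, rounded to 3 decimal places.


sigma = (1224 * 44) / (50 * 841 / 6)
= 53856 * 6 / 42050
= 323136 / 42050
= 7.685 MPa

7.685


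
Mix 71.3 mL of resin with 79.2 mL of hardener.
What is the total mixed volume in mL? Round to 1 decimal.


Total = 71.3 + 79.2 = 150.5 mL

150.5


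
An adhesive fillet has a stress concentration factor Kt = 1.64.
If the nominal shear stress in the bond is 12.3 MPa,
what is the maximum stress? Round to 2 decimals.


Max stress = 12.3 * 1.64 = 20.17 MPa

20.17
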